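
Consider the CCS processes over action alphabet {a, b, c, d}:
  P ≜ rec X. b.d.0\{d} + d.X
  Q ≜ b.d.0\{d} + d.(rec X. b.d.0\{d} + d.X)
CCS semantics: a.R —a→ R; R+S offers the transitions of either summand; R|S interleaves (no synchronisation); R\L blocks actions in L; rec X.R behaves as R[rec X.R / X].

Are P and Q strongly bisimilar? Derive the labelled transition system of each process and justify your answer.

P's transition system — 3 states:
  u0 = rec X. b.d.0\{d} + d.X → --b--▸ u1, --d--▸ u0
  u1 = d.0\{d} → --d--▸ u2
  u2 = 0\{d} → ·
Q's transition system — 4 states:
  v0 = b.d.0\{d} + d.(rec X. b.d.0\{d} + d.X) → --b--▸ v1, --d--▸ v2
  v1 = d.0\{d} → --d--▸ v3
  v2 = rec X. b.d.0\{d} + d.X → --b--▸ v1, --d--▸ v2
  v3 = 0\{d} → ·
Coarsest stable partition (strong bisimilarity classes):
  B0 = {u0, v0, v2}
  B1 = {u1, v1}
  B2 = {u2, v3}
u0 ∈ B0, v0 ∈ B0 → same block

YES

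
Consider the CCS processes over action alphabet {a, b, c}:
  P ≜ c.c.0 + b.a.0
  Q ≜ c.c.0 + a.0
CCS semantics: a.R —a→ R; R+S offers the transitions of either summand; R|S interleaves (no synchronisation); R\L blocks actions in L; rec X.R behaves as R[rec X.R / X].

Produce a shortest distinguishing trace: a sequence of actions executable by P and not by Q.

Reachable graph of P (4 states):
  m0 = c.c.0 + b.a.0 :: =b=> m1, =c=> m2
  m1 = a.0 :: =a=> m3
  m2 = c.0 :: =c=> m3
  m3 = 0 :: deadlocked
Reachable graph of Q (3 states):
  n0 = c.c.0 + a.0 :: =a=> n1, =c=> n2
  n1 = 0 :: deadlocked
  n2 = c.0 :: =c=> n1
Executing b from P (initial set {m0}):
  step 1 (b): {m1}
  ✓ P
Executing b from Q (initial set {n0}):
  step 1 (b): no successor for Q

b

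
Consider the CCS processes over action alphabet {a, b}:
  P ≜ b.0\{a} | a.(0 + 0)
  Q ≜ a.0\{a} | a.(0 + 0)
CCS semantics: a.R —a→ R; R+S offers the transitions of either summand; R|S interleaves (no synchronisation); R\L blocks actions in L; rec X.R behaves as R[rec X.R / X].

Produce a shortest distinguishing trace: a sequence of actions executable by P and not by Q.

P's transition system — 4 states:
  p0 = b.0\{a} | a.(0 + 0) → ··a··> p1, ··b··> p2
  p1 = b.0\{a} | (0 + 0) → ··b··> p3
  p2 = 0\{a} | a.(0 + 0) → ··a··> p3
  p3 = 0\{a} | (0 + 0) → deadlocked
Q's transition system — 4 states:
  q0 = a.0\{a} | a.(0 + 0) → ··a··> q1, ··a··> q2
  q1 = 0\{a} | a.(0 + 0) → ··a··> q3
  q2 = a.0\{a} | (0 + 0) → ··a··> q3
  q3 = 0\{a} | (0 + 0) → deadlocked
Run σ = ⟨b⟩ on P: start {p0}
  [1] b ⇒ {p2}
  P completes σ.
Run σ = ⟨b⟩ on Q: start {q0}
  [1] b ⇒ no successor for Q

b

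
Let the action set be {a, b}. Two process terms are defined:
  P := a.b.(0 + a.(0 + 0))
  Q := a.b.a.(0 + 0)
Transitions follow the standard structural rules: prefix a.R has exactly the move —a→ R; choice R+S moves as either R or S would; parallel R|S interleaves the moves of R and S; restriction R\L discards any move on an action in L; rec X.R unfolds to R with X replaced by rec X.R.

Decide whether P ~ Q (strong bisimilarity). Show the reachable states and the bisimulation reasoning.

LTS(P): 4 reachable states
  m0 = a.b.(0 + a.(0 + 0)) has moves ··a··> m1
  m1 = b.(0 + a.(0 + 0)) has moves ··b··> m2
  m2 = 0 + a.(0 + 0) has moves ··a··> m3
  m3 = 0 + 0 has moves deadlocked
LTS(Q): 4 reachable states
  n0 = a.b.a.(0 + 0) has moves ··a··> n1
  n1 = b.a.(0 + 0) has moves ··b··> n2
  n2 = a.(0 + 0) has moves ··a··> n3
  n3 = 0 + 0 has moves deadlocked
Bisimilarity quotient blocks:
  B0 = {m0, n0}
  B1 = {m1, n1}
  B2 = {m2, n2}
  B3 = {m3, n3}
m0 ∈ B0, n0 ∈ B0 → same block

P ~ Q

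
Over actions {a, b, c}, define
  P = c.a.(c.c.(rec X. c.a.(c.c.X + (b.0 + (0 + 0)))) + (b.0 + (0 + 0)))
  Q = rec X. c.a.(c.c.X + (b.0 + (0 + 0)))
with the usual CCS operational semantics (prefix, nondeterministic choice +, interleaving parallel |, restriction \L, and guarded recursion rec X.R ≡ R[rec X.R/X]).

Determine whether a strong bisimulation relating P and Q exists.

YES

P's transition system — 6 states:
  p0 = c.a.(c.c.(rec X. c.a.(c.c.X + (b.0 + (0 + 0)))) + (b.0 + (0 + 0))) ⊢ -c-> p1
  p1 = a.(c.c.(rec X. c.a.(c.c.X + (b.0 + (0 + 0)))) + (b.0 + (0 + 0))) ⊢ -a-> p2
  p2 = c.c.(rec X. c.a.(c.c.X + (b.0 + (0 + 0)))) + (b.0 + (0 + 0)) ⊢ -b-> p3, -c-> p4
  p3 = 0 ⊢ (no moves)
  p4 = c.(rec X. c.a.(c.c.X + (b.0 + (0 + 0)))) ⊢ -c-> p5
  p5 = rec X. c.a.(c.c.X + (b.0 + (0 + 0))) ⊢ -c-> p1
Q's transition system — 5 states:
  q0 = rec X. c.a.(c.c.X + (b.0 + (0 + 0))) ⊢ -c-> q1
  q1 = a.(c.c.(rec X. c.a.(c.c.X + (b.0 + (0 + 0)))) + (b.0 + (0 + 0))) ⊢ -a-> q2
  q2 = c.c.(rec X. c.a.(c.c.X + (b.0 + (0 + 0)))) + (b.0 + (0 + 0)) ⊢ -b-> q3, -c-> q4
  q3 = 0 ⊢ (no moves)
  q4 = c.(rec X. c.a.(c.c.X + (b.0 + (0 + 0)))) ⊢ -c-> q0
Partition-refinement fixed point:
  B0 = {p0, p5, q0}
  B1 = {p1, q1}
  B2 = {p2, q2}
  B3 = {p4, q4}
  B4 = {p3, q3}
p0 ∈ B0, q0 ∈ B0 → same block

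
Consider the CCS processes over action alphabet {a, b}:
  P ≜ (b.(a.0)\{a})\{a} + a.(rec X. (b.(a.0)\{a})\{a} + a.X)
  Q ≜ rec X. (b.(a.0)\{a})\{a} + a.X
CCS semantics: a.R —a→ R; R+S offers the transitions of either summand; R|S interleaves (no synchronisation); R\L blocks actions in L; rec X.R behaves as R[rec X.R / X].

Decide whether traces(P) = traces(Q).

traces(P) = traces(Q)

LTS(P): 3 reachable states
  u0 = (b.(a.0)\{a})\{a} + a.(rec X. (b.(a.0)\{a})\{a} + a.X) | =a=> u1, =b=> u2
  u1 = rec X. (b.(a.0)\{a})\{a} + a.X | =a=> u1, =b=> u2
  u2 = (a.0)\{a}\{a} | deadlocked
LTS(Q): 2 reachable states
  v0 = rec X. (b.(a.0)\{a})\{a} + a.X | =a=> v0, =b=> v1
  v1 = (a.0)\{a}\{a} | deadlocked
Coarsest stable partition (strong bisimilarity classes):
  B0 = {u0, u1, v0}
  B1 = {u2, v1}
u0 ∈ B0, v0 ∈ B0 → same block
Bisimilar ⇒ trace-equivalent.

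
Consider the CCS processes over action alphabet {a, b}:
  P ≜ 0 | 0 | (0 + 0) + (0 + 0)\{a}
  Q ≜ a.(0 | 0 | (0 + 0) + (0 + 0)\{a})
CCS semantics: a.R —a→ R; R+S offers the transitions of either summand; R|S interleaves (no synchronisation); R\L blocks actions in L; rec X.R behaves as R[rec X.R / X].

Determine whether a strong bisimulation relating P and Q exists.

LTS(P): 1 reachable states
  u0 = 0 | 0 | (0 + 0) + (0 + 0)\{a} :: ·
LTS(Q): 2 reachable states
  v0 = a.(0 | 0 | (0 + 0) + (0 + 0)\{a}) :: =a=> v1
  v1 = 0 | 0 | (0 + 0) + (0 + 0)\{a} :: ·
Coarsest stable partition (strong bisimilarity classes):
  B0 = {u0, v1}
  B1 = {v0}
u0 ∈ B0, v0 ∈ B1 → different blocks

not bisimilar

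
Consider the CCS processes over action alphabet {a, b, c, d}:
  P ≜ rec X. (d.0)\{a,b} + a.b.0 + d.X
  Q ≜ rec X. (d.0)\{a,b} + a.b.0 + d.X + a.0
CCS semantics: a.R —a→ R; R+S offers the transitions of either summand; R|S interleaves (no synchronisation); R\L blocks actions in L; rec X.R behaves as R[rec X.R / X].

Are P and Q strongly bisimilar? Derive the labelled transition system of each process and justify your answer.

LTS(P): 4 reachable states
  u0 = rec X. (d.0)\{a,b} + a.b.0 + d.X :: ··a··> u1, ··d··> u0, ··d··> u2
  u1 = b.0 :: ··b··> u3
  u2 = 0\{a,b} :: stopped
  u3 = 0 :: stopped
LTS(Q): 4 reachable states
  v0 = rec X. (d.0)\{a,b} + a.b.0 + d.X + a.0 :: ··a··> v1, ··a··> v2, ··d··> v0, ··d··> v3
  v1 = 0 :: stopped
  v2 = b.0 :: ··b··> v1
  v3 = 0\{a,b} :: stopped
Partition-refinement fixed point:
  B0 = {u0}
  B1 = {u2, u3, v1, v3}
  B2 = {u1, v2}
  B3 = {v0}
u0 ∈ B0, v0 ∈ B3 → different blocks

not bisimilar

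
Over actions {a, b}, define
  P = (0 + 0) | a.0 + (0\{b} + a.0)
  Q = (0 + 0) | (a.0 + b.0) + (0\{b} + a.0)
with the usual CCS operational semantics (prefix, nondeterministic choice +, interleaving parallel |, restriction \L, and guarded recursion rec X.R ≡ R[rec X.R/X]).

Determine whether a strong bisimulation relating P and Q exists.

LTS(P): 3 reachable states
  s0 = (0 + 0) | a.0 + (0\{b} + a.0) ⊢ =a=> s1, =a=> s2
  s1 = (0 + 0) | 0 ⊢ stopped
  s2 = 0 ⊢ stopped
LTS(Q): 3 reachable states
  t0 = (0 + 0) | (a.0 + b.0) + (0\{b} + a.0) ⊢ =a=> t1, =a=> t2, =b=> t1
  t1 = (0 + 0) | 0 ⊢ stopped
  t2 = 0 ⊢ stopped
Partition-refinement fixed point:
  B0 = {s0}
  B1 = {s1, s2, t1, t2}
  B2 = {t0}
s0 ∈ B0, t0 ∈ B2 → different blocks

P ≁ Q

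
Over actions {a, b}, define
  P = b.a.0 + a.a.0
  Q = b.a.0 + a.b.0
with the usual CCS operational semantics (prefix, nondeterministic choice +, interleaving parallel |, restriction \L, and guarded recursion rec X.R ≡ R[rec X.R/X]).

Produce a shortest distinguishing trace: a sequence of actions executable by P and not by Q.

P's transition system — 3 states:
  m0 = b.a.0 + a.a.0 has moves -a-> m1, -b-> m1
  m1 = a.0 has moves -a-> m2
  m2 = 0 has moves ∅
Q's transition system — 4 states:
  n0 = b.a.0 + a.b.0 has moves -a-> n1, -b-> n2
  n1 = b.0 has moves -b-> n3
  n2 = a.0 has moves -a-> n3
  n3 = 0 has moves ∅
Executing aa from P (initial set {m0}):
  step 1 (a): {m1}
  step 2 (a): {m2}
  — P admits the full trace.
Executing aa from Q (initial set {n0}):
  step 1 (a): {n1}
  step 2 (a): no successor for Q

aa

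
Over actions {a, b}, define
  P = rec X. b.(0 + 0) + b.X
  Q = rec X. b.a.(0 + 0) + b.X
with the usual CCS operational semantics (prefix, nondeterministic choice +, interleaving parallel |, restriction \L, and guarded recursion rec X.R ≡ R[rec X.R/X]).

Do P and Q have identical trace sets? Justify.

P's transition system — 2 states:
  p0 = rec X. b.(0 + 0) + b.X → =b=> p0, =b=> p1
  p1 = 0 + 0 → ·
Q's transition system — 3 states:
  q0 = rec X. b.a.(0 + 0) + b.X → =b=> q0, =b=> q1
  q1 = a.(0 + 0) → =a=> q2
  q2 = 0 + 0 → ·
Executing ba from Q (initial set {q0}):
  after b @ step 1: {q0, q1}
  after a @ step 2: {q2}
  Q completes σ.
Executing ba from P (initial set {p0}):
  after b @ step 1: {p0, p1}
  after a @ step 2: no successor for P

traces(P) ≠ traces(Q) — witness ⟨ba⟩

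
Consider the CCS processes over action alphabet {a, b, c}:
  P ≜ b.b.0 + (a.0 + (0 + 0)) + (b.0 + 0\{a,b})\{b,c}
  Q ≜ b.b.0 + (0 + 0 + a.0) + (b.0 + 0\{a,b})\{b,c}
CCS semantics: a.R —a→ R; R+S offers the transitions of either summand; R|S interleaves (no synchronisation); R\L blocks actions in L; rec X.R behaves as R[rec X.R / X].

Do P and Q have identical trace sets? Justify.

YES

Reachable graph of P (3 states):
  m0 = b.b.0 + (a.0 + (0 + 0)) + (b.0 + 0\{a,b})\{b,c} ⊢ —a→ m1, —b→ m2
  m1 = 0 ⊢ ∅
  m2 = b.0 ⊢ —b→ m1
Reachable graph of Q (3 states):
  n0 = b.b.0 + (0 + 0 + a.0) + (b.0 + 0\{a,b})\{b,c} ⊢ —a→ n1, —b→ n2
  n1 = 0 ⊢ ∅
  n2 = b.0 ⊢ —b→ n1
Partition-refinement fixed point:
  B0 = {m0, n0}
  B1 = {m1, n1}
  B2 = {m2, n2}
m0 ∈ B0, n0 ∈ B0 → same block
Bisimilar ⇒ trace-equivalent.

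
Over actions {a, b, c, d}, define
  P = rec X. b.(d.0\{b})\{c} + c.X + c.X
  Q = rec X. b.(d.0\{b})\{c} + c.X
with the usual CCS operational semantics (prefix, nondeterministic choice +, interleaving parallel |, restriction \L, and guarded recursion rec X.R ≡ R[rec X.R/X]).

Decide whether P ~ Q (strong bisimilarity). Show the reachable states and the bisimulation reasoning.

LTS(P): 3 reachable states
  p0 = rec X. b.(d.0\{b})\{c} + c.X + c.X ⊢ ··b··> p1, ··c··> p0
  p1 = (d.0\{b})\{c} ⊢ ··d··> p2
  p2 = 0\{b}\{c} ⊢ ∅
LTS(Q): 3 reachable states
  q0 = rec X. b.(d.0\{b})\{c} + c.X ⊢ ··b··> q1, ··c··> q0
  q1 = (d.0\{b})\{c} ⊢ ··d··> q2
  q2 = 0\{b}\{c} ⊢ ∅
Bisimilarity quotient blocks:
  B0 = {p0, q0}
  B1 = {p1, q1}
  B2 = {p2, q2}
p0 ∈ B0, q0 ∈ B0 → same block

YES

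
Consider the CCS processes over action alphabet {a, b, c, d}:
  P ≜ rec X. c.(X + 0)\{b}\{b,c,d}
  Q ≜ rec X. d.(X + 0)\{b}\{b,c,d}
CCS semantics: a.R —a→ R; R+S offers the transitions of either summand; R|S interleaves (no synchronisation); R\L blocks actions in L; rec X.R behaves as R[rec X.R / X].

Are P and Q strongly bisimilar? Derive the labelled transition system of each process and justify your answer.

not bisimilar

LTS(P): 2 reachable states
  s0 = rec X. c.(X + 0)\{b}\{b,c,d} → —c→ s1
  s1 = ((rec X. c.(X + 0)\{b}\{b,c,d}) + 0)\{b}\{b,c,d} → ·
LTS(Q): 2 reachable states
  t0 = rec X. d.(X + 0)\{b}\{b,c,d} → —d→ t1
  t1 = ((rec X. d.(X + 0)\{b}\{b,c,d}) + 0)\{b}\{b,c,d} → ·
Bisimilarity quotient blocks:
  B0 = {s0}
  B1 = {s1, t1}
  B2 = {t0}
s0 ∈ B0, t0 ∈ B2 → different blocks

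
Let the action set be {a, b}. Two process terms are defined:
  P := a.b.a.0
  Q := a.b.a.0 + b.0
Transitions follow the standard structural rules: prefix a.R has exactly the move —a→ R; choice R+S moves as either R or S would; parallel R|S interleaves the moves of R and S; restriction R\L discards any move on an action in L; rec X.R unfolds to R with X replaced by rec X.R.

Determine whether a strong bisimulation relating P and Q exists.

LTS(P): 4 reachable states
  s0 = a.b.a.0 → =a=> s1
  s1 = b.a.0 → =b=> s2
  s2 = a.0 → =a=> s3
  s3 = 0 → ∅
LTS(Q): 4 reachable states
  t0 = a.b.a.0 + b.0 → =a=> t1, =b=> t2
  t1 = b.a.0 → =b=> t3
  t2 = 0 → ∅
  t3 = a.0 → =a=> t2
Partition-refinement fixed point:
  B0 = {s0}
  B1 = {s1, t1}
  B2 = {s2, t3}
  B3 = {s3, t2}
  B4 = {t0}
s0 ∈ B0, t0 ∈ B4 → different blocks

NO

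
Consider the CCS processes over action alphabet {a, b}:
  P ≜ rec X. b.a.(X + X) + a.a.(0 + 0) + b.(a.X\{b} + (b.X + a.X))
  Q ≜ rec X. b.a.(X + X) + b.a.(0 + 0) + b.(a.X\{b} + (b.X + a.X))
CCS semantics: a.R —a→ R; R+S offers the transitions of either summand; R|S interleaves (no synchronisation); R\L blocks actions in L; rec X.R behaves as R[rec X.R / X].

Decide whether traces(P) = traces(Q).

trace-distinct — witness ⟨a⟩

LTS(P): 9 reachable states
  p0 = rec X. b.a.(X + X) + a.a.(0 + 0) + b.(a.X\{b} + (b.X + a.X)) ⊢ =a=> p1, =b=> p2, =b=> p3
  p1 = a.(0 + 0) ⊢ =a=> p4
  p2 = a.((rec X. b.a.(X + X) + a.a.(0 + 0) + b.(a.X\{b} + (b.X + a.X))) + (rec X. b.a.(X + X) + a.a.(0 + 0) + b.(a.X\{b} + (b.X + a.X)))) ⊢ =a=> p5
  p3 = a.(rec X. b.a.(X + X) + a.a.(0 + 0) + b.(a.X\{b} + (b.X + a.X)))\{b} + (b.(rec X. b.a.(X + X) + a.a.(0 + 0) + b.(a.X\{b} + (b.X + a.X))) + a.(rec X. b.a.(X + X) + a.a.(0 + 0) + b.(a.X\{b} + (b.X + a.X)))) ⊢ =a=> p0, =a=> p6, =b=> p0
  p4 = 0 + 0 ⊢ ∅
  p5 = (rec X. b.a.(X + X) + a.a.(0 + 0) + b.(a.X\{b} + (b.X + a.X))) + (rec X. b.a.(X + X) + a.a.(0 + 0) + b.(a.X\{b} + (b.X + a.X))) ⊢ =a=> p1, =b=> p2, =b=> p3
  p6 = (rec X. b.a.(X + X) + a.a.(0 + 0) + b.(a.X\{b} + (b.X + a.X)))\{b} ⊢ =a=> p7
  p7 = (a.(0 + 0))\{b} ⊢ =a=> p8
  p8 = (0 + 0)\{b} ⊢ ∅
LTS(Q): 7 reachable states
  q0 = rec X. b.a.(X + X) + b.a.(0 + 0) + b.(a.X\{b} + (b.X + a.X)) ⊢ =b=> q1, =b=> q2, =b=> q3
  q1 = a.((rec X. b.a.(X + X) + b.a.(0 + 0) + b.(a.X\{b} + (b.X + a.X))) + (rec X. b.a.(X + X) + b.a.(0 + 0) + b.(a.X\{b} + (b.X + a.X)))) ⊢ =a=> q4
  q2 = a.(0 + 0) ⊢ =a=> q5
  q3 = a.(rec X. b.a.(X + X) + b.a.(0 + 0) + b.(a.X\{b} + (b.X + a.X)))\{b} + (b.(rec X. b.a.(X + X) + b.a.(0 + 0) + b.(a.X\{b} + (b.X + a.X))) + a.(rec X. b.a.(X + X) + b.a.(0 + 0) + b.(a.X\{b} + (b.X + a.X)))) ⊢ =a=> q0, =a=> q6, =b=> q0
  q4 = (rec X. b.a.(X + X) + b.a.(0 + 0) + b.(a.X\{b} + (b.X + a.X))) + (rec X. b.a.(X + X) + b.a.(0 + 0) + b.(a.X\{b} + (b.X + a.X))) ⊢ =b=> q1, =b=> q2, =b=> q3
  q5 = 0 + 0 ⊢ ∅
  q6 = (rec X. b.a.(X + X) + b.a.(0 + 0) + b.(a.X\{b} + (b.X + a.X)))\{b} ⊢ ∅
Executing a from P (initial set {p0}):
  [1] a ⇒ {p1}
  P completes σ.
Executing a from Q (initial set {q0}):
  [1] a ⇒ no successor for Q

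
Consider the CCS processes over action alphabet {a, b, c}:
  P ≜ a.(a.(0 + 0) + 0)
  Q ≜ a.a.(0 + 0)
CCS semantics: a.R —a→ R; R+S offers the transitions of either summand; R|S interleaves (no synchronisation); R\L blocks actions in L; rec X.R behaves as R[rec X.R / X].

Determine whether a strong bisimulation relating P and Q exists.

P ~ Q

LTS(P): 3 reachable states
  u0 = a.(a.(0 + 0) + 0) | =a=> u1
  u1 = a.(0 + 0) + 0 | =a=> u2
  u2 = 0 + 0 | stopped
LTS(Q): 3 reachable states
  v0 = a.a.(0 + 0) | =a=> v1
  v1 = a.(0 + 0) | =a=> v2
  v2 = 0 + 0 | stopped
Coarsest stable partition (strong bisimilarity classes):
  B0 = {u0, v0}
  B1 = {u1, v1}
  B2 = {u2, v2}
u0 ∈ B0, v0 ∈ B0 → same block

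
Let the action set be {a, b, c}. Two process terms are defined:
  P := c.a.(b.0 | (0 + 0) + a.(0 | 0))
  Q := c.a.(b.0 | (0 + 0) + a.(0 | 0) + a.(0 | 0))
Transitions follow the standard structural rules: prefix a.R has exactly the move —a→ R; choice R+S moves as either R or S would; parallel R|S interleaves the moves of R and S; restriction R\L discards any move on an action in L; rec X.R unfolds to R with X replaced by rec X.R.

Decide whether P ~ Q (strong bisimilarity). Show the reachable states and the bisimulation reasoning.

P ~ Q

Reachable graph of P (5 states):
  s0 = c.a.(b.0 | (0 + 0) + a.(0 | 0)) → —c→ s1
  s1 = a.(b.0 | (0 + 0) + a.(0 | 0)) → —a→ s2
  s2 = b.0 | (0 + 0) + a.(0 | 0) → —a→ s3, —b→ s4
  s3 = 0 | 0 → (no moves)
  s4 = 0 | (0 + 0) → (no moves)
Reachable graph of Q (5 states):
  t0 = c.a.(b.0 | (0 + 0) + a.(0 | 0) + a.(0 | 0)) → —c→ t1
  t1 = a.(b.0 | (0 + 0) + a.(0 | 0) + a.(0 | 0)) → —a→ t2
  t2 = b.0 | (0 + 0) + a.(0 | 0) + a.(0 | 0) → —a→ t3, —b→ t4
  t3 = 0 | 0 → (no moves)
  t4 = 0 | (0 + 0) → (no moves)
Partition-refinement fixed point:
  B0 = {s0, t0}
  B1 = {s1, t1}
  B2 = {s2, t2}
  B3 = {s3, s4, t3, t4}
s0 ∈ B0, t0 ∈ B0 → same block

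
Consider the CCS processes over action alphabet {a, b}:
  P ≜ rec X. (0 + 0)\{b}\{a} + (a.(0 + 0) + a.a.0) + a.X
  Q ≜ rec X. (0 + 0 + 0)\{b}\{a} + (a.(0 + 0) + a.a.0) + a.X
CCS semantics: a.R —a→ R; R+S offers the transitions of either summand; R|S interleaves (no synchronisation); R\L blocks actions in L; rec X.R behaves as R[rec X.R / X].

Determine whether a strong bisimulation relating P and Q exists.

LTS(P): 4 reachable states
  p0 = rec X. (0 + 0)\{b}\{a} + (a.(0 + 0) + a.a.0) + a.X has moves —a→ p0, —a→ p1, —a→ p2
  p1 = 0 + 0 has moves ·
  p2 = a.0 has moves —a→ p3
  p3 = 0 has moves ·
LTS(Q): 4 reachable states
  q0 = rec X. (0 + 0 + 0)\{b}\{a} + (a.(0 + 0) + a.a.0) + a.X has moves —a→ q0, —a→ q1, —a→ q2
  q1 = 0 + 0 has moves ·
  q2 = a.0 has moves —a→ q3
  q3 = 0 has moves ·
Partition-refinement fixed point:
  B0 = {p0, q0}
  B1 = {p1, p3, q1, q3}
  B2 = {p2, q2}
p0 ∈ B0, q0 ∈ B0 → same block

YES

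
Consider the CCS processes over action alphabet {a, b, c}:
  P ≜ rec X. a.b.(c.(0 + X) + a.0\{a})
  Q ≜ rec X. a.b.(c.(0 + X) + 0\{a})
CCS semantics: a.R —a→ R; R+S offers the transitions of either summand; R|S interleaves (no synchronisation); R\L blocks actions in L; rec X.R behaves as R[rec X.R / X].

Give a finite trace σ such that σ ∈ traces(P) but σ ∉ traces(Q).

P's transition system — 5 states:
  p0 = rec X. a.b.(c.(0 + X) + a.0\{a}) ⊢ ··a··> p1
  p1 = b.(c.(0 + (rec X. a.b.(c.(0 + X) + a.0\{a}))) + a.0\{a}) ⊢ ··b··> p2
  p2 = c.(0 + (rec X. a.b.(c.(0 + X) + a.0\{a}))) + a.0\{a} ⊢ ··a··> p3, ··c··> p4
  p3 = 0\{a} ⊢ (no moves)
  p4 = 0 + (rec X. a.b.(c.(0 + X) + a.0\{a})) ⊢ ··a··> p1
Q's transition system — 4 states:
  q0 = rec X. a.b.(c.(0 + X) + 0\{a}) ⊢ ··a··> q1
  q1 = b.(c.(0 + (rec X. a.b.(c.(0 + X) + 0\{a}))) + 0\{a}) ⊢ ··b··> q2
  q2 = c.(0 + (rec X. a.b.(c.(0 + X) + 0\{a}))) + 0\{a} ⊢ ··c··> q3
  q3 = 0 + (rec X. a.b.(c.(0 + X) + 0\{a})) ⊢ ··a··> q1
Run σ = ⟨aba⟩ on P: start {p0}
  step 1 (a): {p1}
  step 2 (b): {p2}
  step 3 (a): {p3}
  P completes σ.
Run σ = ⟨aba⟩ on Q: start {q0}
  step 1 (a): {q1}
  step 2 (b): {q2}
  step 3 (a): no successor for Q

aba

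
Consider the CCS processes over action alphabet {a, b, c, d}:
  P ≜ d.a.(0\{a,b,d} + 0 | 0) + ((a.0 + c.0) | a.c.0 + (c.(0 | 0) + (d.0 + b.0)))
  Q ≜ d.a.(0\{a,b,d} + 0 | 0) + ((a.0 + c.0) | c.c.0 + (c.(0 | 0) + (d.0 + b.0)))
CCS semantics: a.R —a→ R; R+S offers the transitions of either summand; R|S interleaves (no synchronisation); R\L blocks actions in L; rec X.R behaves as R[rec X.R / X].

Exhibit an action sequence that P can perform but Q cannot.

LTS(P): 9 reachable states
  m0 = d.a.(0\{a,b,d} + 0 | 0) + ((a.0 + c.0) | a.c.0 + (c.(0 | 0) + (d.0 + b.0))) | -a-> m1, -a-> m2, -b-> m3, -c-> m2, -c-> m4, -d-> m3, -d-> m5
  m1 = (a.0 + c.0) | c.0 | -a-> m6, -c-> m6, -c-> m7
  m2 = 0 | a.c.0 | -a-> m6
  m3 = 0 | (no moves)
  m4 = 0 | 0 | (no moves)
  m5 = a.(0\{a,b,d} + 0 | 0) | -a-> m8
  m6 = 0 | c.0 | -c-> m4
  m7 = (a.0 + c.0) | 0 | -a-> m4, -c-> m4
  m8 = 0\{a,b,d} + 0 | 0 | (no moves)
LTS(Q): 9 reachable states
  n0 = d.a.(0\{a,b,d} + 0 | 0) + ((a.0 + c.0) | c.c.0 + (c.(0 | 0) + (d.0 + b.0))) | -a-> n1, -b-> n2, -c-> n1, -c-> n3, -c-> n4, -d-> n2, -d-> n5
  n1 = 0 | c.c.0 | -c-> n6
  n2 = 0 | (no moves)
  n3 = (a.0 + c.0) | c.0 | -a-> n6, -c-> n6, -c-> n7
  n4 = 0 | 0 | (no moves)
  n5 = a.(0\{a,b,d} + 0 | 0) | -a-> n8
  n6 = 0 | c.0 | -c-> n4
  n7 = (a.0 + c.0) | 0 | -a-> n4, -c-> n4
  n8 = 0\{a,b,d} + 0 | 0 | (no moves)
Run σ = ⟨aa⟩ on P: start {m0}
  after a @ step 1: {m1, m2}
  after a @ step 2: {m6}
  P completes σ.
Run σ = ⟨aa⟩ on Q: start {n0}
  after a @ step 1: {n1}
  after a @ step 2: ∅  — Q cannot continue

aa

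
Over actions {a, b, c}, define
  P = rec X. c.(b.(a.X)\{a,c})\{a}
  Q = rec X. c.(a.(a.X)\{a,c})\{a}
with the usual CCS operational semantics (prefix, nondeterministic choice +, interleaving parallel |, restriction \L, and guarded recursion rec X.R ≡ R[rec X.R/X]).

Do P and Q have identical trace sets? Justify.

LTS(P): 3 reachable states
  u0 = rec X. c.(b.(a.X)\{a,c})\{a} has moves —c→ u1
  u1 = (b.(a.(rec X. c.(b.(a.X)\{a,c})\{a}))\{a,c})\{a} has moves —b→ u2
  u2 = (a.(rec X. c.(b.(a.X)\{a,c})\{a}))\{a,c}\{a} has moves ·
LTS(Q): 2 reachable states
  v0 = rec X. c.(a.(a.X)\{a,c})\{a} has moves —c→ v1
  v1 = (a.(a.(rec X. c.(a.(a.X)\{a,c})\{a}))\{a,c})\{a} has moves ·
Trace ⟨cb⟩ through P, begin at {u0}:
  [1] c ⇒ {u1}
  [2] b ⇒ {u2}
  P completes σ.
Trace ⟨cb⟩ through Q, begin at {v0}:
  [1] c ⇒ {v1}
  [2] b ⇒ no successor for Q

trace-distinct — witness ⟨cb⟩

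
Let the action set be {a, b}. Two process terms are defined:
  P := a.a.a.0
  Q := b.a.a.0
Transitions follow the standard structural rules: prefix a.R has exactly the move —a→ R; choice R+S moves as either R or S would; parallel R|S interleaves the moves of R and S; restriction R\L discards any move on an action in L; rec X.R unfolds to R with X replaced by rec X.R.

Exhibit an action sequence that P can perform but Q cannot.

a

Reachable graph of P (4 states):
  m0 = a.a.a.0 ⊢ —a→ m1
  m1 = a.a.0 ⊢ —a→ m2
  m2 = a.0 ⊢ —a→ m3
  m3 = 0 ⊢ deadlocked
Reachable graph of Q (4 states):
  n0 = b.a.a.0 ⊢ —b→ n1
  n1 = a.a.0 ⊢ —a→ n2
  n2 = a.0 ⊢ —a→ n3
  n3 = 0 ⊢ deadlocked
Run σ = ⟨a⟩ on P: start {m0}
  after a @ step 1: {m1}
  ✓ P
Run σ = ⟨a⟩ on Q: start {n0}
  after a @ step 1: ∅ (Q stuck)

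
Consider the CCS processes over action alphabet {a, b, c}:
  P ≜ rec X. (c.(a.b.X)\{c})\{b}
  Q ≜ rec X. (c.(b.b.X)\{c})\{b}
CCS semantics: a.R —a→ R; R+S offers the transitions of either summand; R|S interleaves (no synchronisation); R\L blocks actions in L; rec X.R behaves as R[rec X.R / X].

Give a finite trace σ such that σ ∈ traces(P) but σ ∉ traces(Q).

P's transition system — 3 states:
  u0 = rec X. (c.(a.b.X)\{c})\{b} has moves =c=> u1
  u1 = (a.b.(rec X. (c.(a.b.X)\{c})\{b}))\{c}\{b} has moves =a=> u2
  u2 = (b.(rec X. (c.(a.b.X)\{c})\{b}))\{c}\{b} has moves stopped
Q's transition system — 2 states:
  v0 = rec X. (c.(b.b.X)\{c})\{b} has moves =c=> v1
  v1 = (b.b.(rec X. (c.(b.b.X)\{c})\{b}))\{c}\{b} has moves stopped
Run σ = ⟨ca⟩ on P: start {u0}
  [1] c ⇒ {u1}
  [2] a ⇒ {u2}
  P completes σ.
Run σ = ⟨ca⟩ on Q: start {v0}
  [1] c ⇒ {v1}
  [2] a ⇒ ∅  — Q cannot continue

ca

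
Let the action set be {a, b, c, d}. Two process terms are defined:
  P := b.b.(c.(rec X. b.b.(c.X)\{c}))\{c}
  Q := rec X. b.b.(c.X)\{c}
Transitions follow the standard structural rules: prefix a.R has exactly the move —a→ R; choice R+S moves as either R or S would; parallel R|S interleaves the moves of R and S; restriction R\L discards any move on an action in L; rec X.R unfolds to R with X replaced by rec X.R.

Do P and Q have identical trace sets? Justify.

LTS(P): 3 reachable states
  s0 = b.b.(c.(rec X. b.b.(c.X)\{c}))\{c} | -b-> s1
  s1 = b.(c.(rec X. b.b.(c.X)\{c}))\{c} | -b-> s2
  s2 = (c.(rec X. b.b.(c.X)\{c}))\{c} | (no moves)
LTS(Q): 3 reachable states
  t0 = rec X. b.b.(c.X)\{c} | -b-> t1
  t1 = b.(c.(rec X. b.b.(c.X)\{c}))\{c} | -b-> t2
  t2 = (c.(rec X. b.b.(c.X)\{c}))\{c} | (no moves)
Coarsest stable partition (strong bisimilarity classes):
  B0 = {s0, t0}
  B1 = {s1, t1}
  B2 = {s2, t2}
s0 ∈ B0, t0 ∈ B0 → same block
Bisimilar ⇒ trace-equivalent.

trace-equivalent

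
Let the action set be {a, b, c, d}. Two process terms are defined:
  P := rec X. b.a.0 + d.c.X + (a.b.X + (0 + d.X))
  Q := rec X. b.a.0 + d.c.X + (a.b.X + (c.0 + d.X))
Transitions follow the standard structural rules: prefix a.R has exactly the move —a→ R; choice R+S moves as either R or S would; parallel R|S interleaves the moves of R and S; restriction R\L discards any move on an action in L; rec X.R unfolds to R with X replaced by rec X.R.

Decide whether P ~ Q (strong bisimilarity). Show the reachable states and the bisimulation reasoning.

not bisimilar

P's transition system — 5 states:
  u0 = rec X. b.a.0 + d.c.X + (a.b.X + (0 + d.X)) :: =a=> u1, =b=> u2, =d=> u0, =d=> u3
  u1 = b.(rec X. b.a.0 + d.c.X + (a.b.X + (0 + d.X))) :: =b=> u0
  u2 = a.0 :: =a=> u4
  u3 = c.(rec X. b.a.0 + d.c.X + (a.b.X + (0 + d.X))) :: =c=> u0
  u4 = 0 :: ·
Q's transition system — 5 states:
  v0 = rec X. b.a.0 + d.c.X + (a.b.X + (c.0 + d.X)) :: =a=> v1, =b=> v2, =c=> v3, =d=> v0, =d=> v4
  v1 = b.(rec X. b.a.0 + d.c.X + (a.b.X + (c.0 + d.X))) :: =b=> v0
  v2 = a.0 :: =a=> v3
  v3 = 0 :: ·
  v4 = c.(rec X. b.a.0 + d.c.X + (a.b.X + (c.0 + d.X))) :: =c=> v0
Coarsest stable partition (strong bisimilarity classes):
  B0 = {u0}
  B1 = {u2, v2}
  B2 = {u4, v3}
  B3 = {u3}
  B4 = {u1}
  B5 = {v0}
  B6 = {v4}
  B7 = {v1}
u0 ∈ B0, v0 ∈ B5 → different blocks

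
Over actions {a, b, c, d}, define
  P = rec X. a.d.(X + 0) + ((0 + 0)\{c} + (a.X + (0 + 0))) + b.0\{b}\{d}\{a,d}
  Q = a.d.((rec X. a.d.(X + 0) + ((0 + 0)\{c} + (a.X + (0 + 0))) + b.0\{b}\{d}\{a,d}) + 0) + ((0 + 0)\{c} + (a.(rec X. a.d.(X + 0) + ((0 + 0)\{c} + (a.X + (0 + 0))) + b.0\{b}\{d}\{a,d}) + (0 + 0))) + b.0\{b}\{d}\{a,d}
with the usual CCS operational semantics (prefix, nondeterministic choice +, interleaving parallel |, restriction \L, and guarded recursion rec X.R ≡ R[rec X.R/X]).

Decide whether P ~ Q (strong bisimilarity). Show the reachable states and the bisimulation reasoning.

LTS(P): 4 reachable states
  p0 = rec X. a.d.(X + 0) + ((0 + 0)\{c} + (a.X + (0 + 0))) + b.0\{b}\{d}\{a,d} → --a--▸ p0, --a--▸ p1, --b--▸ p2
  p1 = d.((rec X. a.d.(X + 0) + ((0 + 0)\{c} + (a.X + (0 + 0))) + b.0\{b}\{d}\{a,d}) + 0) → --d--▸ p3
  p2 = 0\{b}\{d}\{a,d} → ·
  p3 = (rec X. a.d.(X + 0) + ((0 + 0)\{c} + (a.X + (0 + 0))) + b.0\{b}\{d}\{a,d}) + 0 → --a--▸ p0, --a--▸ p1, --b--▸ p2
LTS(Q): 5 reachable states
  q0 = a.d.((rec X. a.d.(X + 0) + ((0 + 0)\{c} + (a.X + (0 + 0))) + b.0\{b}\{d}\{a,d}) + 0) + ((0 + 0)\{c} + (a.(rec X. a.d.(X + 0) + ((0 + 0)\{c} + (a.X + (0 + 0))) + b.0\{b}\{d}\{a,d}) + (0 + 0))) + b.0\{b}\{d}\{a,d} → --a--▸ q1, --a--▸ q2, --b--▸ q3
  q1 = d.((rec X. a.d.(X + 0) + ((0 + 0)\{c} + (a.X + (0 + 0))) + b.0\{b}\{d}\{a,d}) + 0) → --d--▸ q4
  q2 = rec X. a.d.(X + 0) + ((0 + 0)\{c} + (a.X + (0 + 0))) + b.0\{b}\{d}\{a,d} → --a--▸ q1, --a--▸ q2, --b--▸ q3
  q3 = 0\{b}\{d}\{a,d} → ·
  q4 = (rec X. a.d.(X + 0) + ((0 + 0)\{c} + (a.X + (0 + 0))) + b.0\{b}\{d}\{a,d}) + 0 → --a--▸ q1, --a--▸ q2, --b--▸ q3
Partition-refinement fixed point:
  B0 = {p0, p3, q0, q2, q4}
  B1 = {p1, q1}
  B2 = {p2, q3}
p0 ∈ B0, q0 ∈ B0 → same block

bisimilar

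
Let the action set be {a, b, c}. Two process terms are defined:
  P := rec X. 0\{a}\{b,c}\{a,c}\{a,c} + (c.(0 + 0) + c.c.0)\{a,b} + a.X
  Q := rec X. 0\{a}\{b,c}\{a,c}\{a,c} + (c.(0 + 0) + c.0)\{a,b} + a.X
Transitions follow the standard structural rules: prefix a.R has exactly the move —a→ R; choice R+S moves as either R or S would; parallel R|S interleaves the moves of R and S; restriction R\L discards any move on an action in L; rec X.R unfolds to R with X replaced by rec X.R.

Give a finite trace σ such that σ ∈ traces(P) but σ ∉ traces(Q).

cc

LTS(P): 4 reachable states
  m0 = rec X. 0\{a}\{b,c}\{a,c}\{a,c} + (c.(0 + 0) + c.c.0)\{a,b} + a.X ⊢ --a--▸ m0, --c--▸ m1, --c--▸ m2
  m1 = (0 + 0)\{a,b} ⊢ ·
  m2 = (c.0)\{a,b} ⊢ --c--▸ m3
  m3 = 0\{a,b} ⊢ ·
LTS(Q): 3 reachable states
  n0 = rec X. 0\{a}\{b,c}\{a,c}\{a,c} + (c.(0 + 0) + c.0)\{a,b} + a.X ⊢ --a--▸ n0, --c--▸ n1, --c--▸ n2
  n1 = (0 + 0)\{a,b} ⊢ ·
  n2 = 0\{a,b} ⊢ ·
Executing cc from P (initial set {m0}):
  [1] c ⇒ {m1, m2}
  [2] c ⇒ {m3}
  P completes σ.
Executing cc from Q (initial set {n0}):
  [1] c ⇒ {n1, n2}
  [2] c ⇒ ∅  — Q cannot continue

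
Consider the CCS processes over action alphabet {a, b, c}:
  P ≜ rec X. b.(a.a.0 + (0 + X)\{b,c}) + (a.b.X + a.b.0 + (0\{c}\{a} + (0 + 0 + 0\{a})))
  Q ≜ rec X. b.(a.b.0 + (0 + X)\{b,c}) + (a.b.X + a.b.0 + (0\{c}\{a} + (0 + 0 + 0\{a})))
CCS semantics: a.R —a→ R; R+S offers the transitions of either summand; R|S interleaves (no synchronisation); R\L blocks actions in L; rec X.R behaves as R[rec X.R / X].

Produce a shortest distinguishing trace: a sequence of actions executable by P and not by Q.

P's transition system — 8 states:
  s0 = rec X. b.(a.a.0 + (0 + X)\{b,c}) + (a.b.X + a.b.0 + (0\{c}\{a} + (0 + 0 + 0\{a}))) has moves —a→ s1, —a→ s2, —b→ s3
  s1 = b.(rec X. b.(a.a.0 + (0 + X)\{b,c}) + (a.b.X + a.b.0 + (0\{c}\{a} + (0 + 0 + 0\{a})))) has moves —b→ s0
  s2 = b.0 has moves —b→ s4
  s3 = a.a.0 + (0 + (rec X. b.(a.a.0 + (0 + X)\{b,c}) + (a.b.X + a.b.0 + (0\{c}\{a} + (0 + 0 + 0\{a})))))\{b,c} has moves —a→ s5, —a→ s6, —a→ s7
  s4 = 0 has moves ·
  s5 = (b.(rec X. b.(a.a.0 + (0 + X)\{b,c}) + (a.b.X + a.b.0 + (0\{c}\{a} + (0 + 0 + 0\{a})))))\{b,c} has moves ·
  s6 = (b.0)\{b,c} has moves ·
  s7 = a.0 has moves —a→ s4
Q's transition system — 7 states:
  t0 = rec X. b.(a.b.0 + (0 + X)\{b,c}) + (a.b.X + a.b.0 + (0\{c}\{a} + (0 + 0 + 0\{a}))) has moves —a→ t1, —a→ t2, —b→ t3
  t1 = b.(rec X. b.(a.b.0 + (0 + X)\{b,c}) + (a.b.X + a.b.0 + (0\{c}\{a} + (0 + 0 + 0\{a})))) has moves —b→ t0
  t2 = b.0 has moves —b→ t4
  t3 = a.b.0 + (0 + (rec X. b.(a.b.0 + (0 + X)\{b,c}) + (a.b.X + a.b.0 + (0\{c}\{a} + (0 + 0 + 0\{a})))))\{b,c} has moves —a→ t2, —a→ t5, —a→ t6
  t4 = 0 has moves ·
  t5 = (b.(rec X. b.(a.b.0 + (0 + X)\{b,c}) + (a.b.X + a.b.0 + (0\{c}\{a} + (0 + 0 + 0\{a})))))\{b,c} has moves ·
  t6 = (b.0)\{b,c} has moves ·
Executing baa from P (initial set {s0}):
  after b @ step 1: {s3}
  after a @ step 2: {s5, s6, s7}
  after a @ step 3: {s4}
  P completes σ.
Executing baa from Q (initial set {t0}):
  after b @ step 1: {t3}
  after a @ step 2: {t2, t5, t6}
  after a @ step 3: ∅  — Q cannot continue

baa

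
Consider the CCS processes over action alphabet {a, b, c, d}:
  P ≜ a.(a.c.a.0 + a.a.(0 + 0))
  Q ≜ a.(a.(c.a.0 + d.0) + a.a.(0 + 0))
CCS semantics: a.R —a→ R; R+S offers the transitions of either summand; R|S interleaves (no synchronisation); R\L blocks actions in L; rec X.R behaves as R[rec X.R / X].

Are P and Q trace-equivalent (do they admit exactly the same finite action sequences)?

NO — witness ⟨aad⟩

P's transition system — 7 states:
  u0 = a.(a.c.a.0 + a.a.(0 + 0)) :: ··a··> u1
  u1 = a.c.a.0 + a.a.(0 + 0) :: ··a··> u2, ··a··> u3
  u2 = a.(0 + 0) :: ··a··> u4
  u3 = c.a.0 :: ··c··> u5
  u4 = 0 + 0 :: stopped
  u5 = a.0 :: ··a··> u6
  u6 = 0 :: stopped
Q's transition system — 7 states:
  v0 = a.(a.(c.a.0 + d.0) + a.a.(0 + 0)) :: ··a··> v1
  v1 = a.(c.a.0 + d.0) + a.a.(0 + 0) :: ··a··> v2, ··a··> v3
  v2 = a.(0 + 0) :: ··a··> v4
  v3 = c.a.0 + d.0 :: ··c··> v5, ··d··> v6
  v4 = 0 + 0 :: stopped
  v5 = a.0 :: ··a··> v6
  v6 = 0 :: stopped
Trace ⟨aad⟩ through Q, begin at {v0}:
  step 1 (a): {v1}
  step 2 (a): {v2, v3}
  step 3 (d): {v6}
  Q completes σ.
Trace ⟨aad⟩ through P, begin at {u0}:
  step 1 (a): {u1}
  step 2 (a): {u2, u3}
  step 3 (d): ∅ (P stuck)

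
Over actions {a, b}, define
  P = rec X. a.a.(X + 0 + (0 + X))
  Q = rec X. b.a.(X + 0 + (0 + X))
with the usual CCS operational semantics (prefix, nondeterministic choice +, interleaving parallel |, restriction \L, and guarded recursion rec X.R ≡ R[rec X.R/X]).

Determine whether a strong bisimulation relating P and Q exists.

P's transition system — 3 states:
  s0 = rec X. a.a.(X + 0 + (0 + X)) has moves —a→ s1
  s1 = a.((rec X. a.a.(X + 0 + (0 + X))) + 0 + (0 + (rec X. a.a.(X + 0 + (0 + X))))) has moves —a→ s2
  s2 = (rec X. a.a.(X + 0 + (0 + X))) + 0 + (0 + (rec X. a.a.(X + 0 + (0 + X)))) has moves —a→ s1
Q's transition system — 3 states:
  t0 = rec X. b.a.(X + 0 + (0 + X)) has moves —b→ t1
  t1 = a.((rec X. b.a.(X + 0 + (0 + X))) + 0 + (0 + (rec X. b.a.(X + 0 + (0 + X))))) has moves —a→ t2
  t2 = (rec X. b.a.(X + 0 + (0 + X))) + 0 + (0 + (rec X. b.a.(X + 0 + (0 + X)))) has moves —b→ t1
Partition-refinement fixed point:
  B0 = {s0, s1, s2}
  B1 = {t0, t2}
  B2 = {t1}
s0 ∈ B0, t0 ∈ B1 → different blocks

not bisimilar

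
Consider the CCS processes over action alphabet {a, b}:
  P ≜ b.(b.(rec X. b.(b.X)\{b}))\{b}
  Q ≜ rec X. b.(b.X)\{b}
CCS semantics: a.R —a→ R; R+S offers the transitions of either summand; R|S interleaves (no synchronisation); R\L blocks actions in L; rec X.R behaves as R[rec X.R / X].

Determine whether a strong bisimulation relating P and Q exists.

bisimilar

P's transition system — 2 states:
  m0 = b.(b.(rec X. b.(b.X)\{b}))\{b} :: --b--▸ m1
  m1 = (b.(rec X. b.(b.X)\{b}))\{b} :: ·
Q's transition system — 2 states:
  n0 = rec X. b.(b.X)\{b} :: --b--▸ n1
  n1 = (b.(rec X. b.(b.X)\{b}))\{b} :: ·
Partition-refinement fixed point:
  B0 = {m0, n0}
  B1 = {m1, n1}
m0 ∈ B0, n0 ∈ B0 → same block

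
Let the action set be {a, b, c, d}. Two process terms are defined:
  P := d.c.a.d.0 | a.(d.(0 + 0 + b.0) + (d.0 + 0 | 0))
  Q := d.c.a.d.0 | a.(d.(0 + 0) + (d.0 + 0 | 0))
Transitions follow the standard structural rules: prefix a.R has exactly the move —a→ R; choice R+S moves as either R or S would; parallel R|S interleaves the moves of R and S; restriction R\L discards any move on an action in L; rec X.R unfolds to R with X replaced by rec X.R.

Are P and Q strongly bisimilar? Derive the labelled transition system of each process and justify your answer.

not bisimilar

Reachable graph of P (20 states):
  u0 = d.c.a.d.0 | a.(d.(0 + 0 + b.0) + (d.0 + 0 | 0)) :: —a→ u1, —d→ u2
  u1 = d.c.a.d.0 | (d.(0 + 0 + b.0) + (d.0 + 0 | 0)) :: —d→ u3, —d→ u4, —d→ u5
  u2 = c.a.d.0 | a.(d.(0 + 0 + b.0) + (d.0 + 0 | 0)) :: —a→ u3, —c→ u6
  u3 = c.a.d.0 | (d.(0 + 0 + b.0) + (d.0 + 0 | 0)) :: —c→ u7, —d→ u8, —d→ u9
  u4 = d.c.a.d.0 | (0 + 0 + b.0) :: —b→ u5, —d→ u8
  u5 = d.c.a.d.0 | 0 :: —d→ u9
  u6 = a.d.0 | a.(d.(0 + 0 + b.0) + (d.0 + 0 | 0)) :: —a→ u10, —a→ u7
  u7 = a.d.0 | (d.(0 + 0 + b.0) + (d.0 + 0 | 0)) :: —a→ u11, —d→ u12, —d→ u13
  u8 = c.a.d.0 | (0 + 0 + b.0) :: —b→ u9, —c→ u12
  u9 = c.a.d.0 | 0 :: —c→ u13
  u10 = d.0 | a.(d.(0 + 0 + b.0) + (d.0 + 0 | 0)) :: —a→ u11, —d→ u14
  u11 = d.0 | (d.(0 + 0 + b.0) + (d.0 + 0 | 0)) :: —d→ u15, —d→ u16, —d→ u17
  u12 = a.d.0 | (0 + 0 + b.0) :: —a→ u16, —b→ u13
  u13 = a.d.0 | 0 :: —a→ u17
  u14 = 0 | a.(d.(0 + 0 + b.0) + (d.0 + 0 | 0)) :: —a→ u15
  u15 = 0 | (d.(0 + 0 + b.0) + (d.0 + 0 | 0)) :: —d→ u18, —d→ u19
  u16 = d.0 | (0 + 0 + b.0) :: —b→ u17, —d→ u18
  u17 = d.0 | 0 :: —d→ u19
  u18 = 0 | (0 + 0 + b.0) :: —b→ u19
  u19 = 0 | 0 :: ·
Reachable graph of Q (20 states):
  v0 = d.c.a.d.0 | a.(d.(0 + 0) + (d.0 + 0 | 0)) :: —a→ v1, —d→ v2
  v1 = d.c.a.d.0 | (d.(0 + 0) + (d.0 + 0 | 0)) :: —d→ v3, —d→ v4, —d→ v5
  v2 = c.a.d.0 | a.(d.(0 + 0) + (d.0 + 0 | 0)) :: —a→ v3, —c→ v6
  v3 = c.a.d.0 | (d.(0 + 0) + (d.0 + 0 | 0)) :: —c→ v7, —d→ v8, —d→ v9
  v4 = d.c.a.d.0 | (0 + 0) :: —d→ v8
  v5 = d.c.a.d.0 | 0 :: —d→ v9
  v6 = a.d.0 | a.(d.(0 + 0) + (d.0 + 0 | 0)) :: —a→ v10, —a→ v7
  v7 = a.d.0 | (d.(0 + 0) + (d.0 + 0 | 0)) :: —a→ v11, —d→ v12, —d→ v13
  v8 = c.a.d.0 | (0 + 0) :: —c→ v12
  v9 = c.a.d.0 | 0 :: —c→ v13
  v10 = d.0 | a.(d.(0 + 0) + (d.0 + 0 | 0)) :: —a→ v11, —d→ v14
  v11 = d.0 | (d.(0 + 0) + (d.0 + 0 | 0)) :: —d→ v15, —d→ v16, —d→ v17
  v12 = a.d.0 | (0 + 0) :: —a→ v16
  v13 = a.d.0 | 0 :: —a→ v17
  v14 = 0 | a.(d.(0 + 0) + (d.0 + 0 | 0)) :: —a→ v15
  v15 = 0 | (d.(0 + 0) + (d.0 + 0 | 0)) :: —d→ v18, —d→ v19
  v16 = d.0 | (0 + 0) :: —d→ v18
  v17 = d.0 | 0 :: —d→ v19
  v18 = 0 | (0 + 0) :: ·
  v19 = 0 | 0 :: ·
Bisimilarity quotient blocks:
  B0 = {u0}
  B1 = {u2}
  B2 = {u3}
  B3 = {u9, v8, v9}
  B4 = {u13, v12, v13, v14}
  B5 = {u17, v15, v16, v17}
  B6 = {u19, v18, v19}
  B7 = {u8}
  B8 = {u12}
  B9 = {u16}
  B10 = {u18}
  B11 = {u7}
  B12 = {u11}
  B13 = {u15}
  B14 = {u6}
  B15 = {u10}
  B16 = {u14}
  B17 = {u1}
  B18 = {u4}
  B19 = {u5, v4, v5}
  B20 = {v0}
  B21 = {v1}
  B22 = {v3}
  B23 = {v10, v7}
  B24 = {v11}
  B25 = {v2}
  B26 = {v6}
u0 ∈ B0, v0 ∈ B20 → different blocks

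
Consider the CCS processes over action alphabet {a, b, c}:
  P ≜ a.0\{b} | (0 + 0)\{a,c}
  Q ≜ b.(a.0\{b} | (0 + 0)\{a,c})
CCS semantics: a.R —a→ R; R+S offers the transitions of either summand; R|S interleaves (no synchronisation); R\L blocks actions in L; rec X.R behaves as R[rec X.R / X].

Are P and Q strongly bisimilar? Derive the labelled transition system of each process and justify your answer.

not bisimilar

Reachable graph of P (2 states):
  u0 = a.0\{b} | (0 + 0)\{a,c} ⊢ -a-> u1
  u1 = 0\{b} | (0 + 0)\{a,c} ⊢ deadlocked
Reachable graph of Q (3 states):
  v0 = b.(a.0\{b} | (0 + 0)\{a,c}) ⊢ -b-> v1
  v1 = a.0\{b} | (0 + 0)\{a,c} ⊢ -a-> v2
  v2 = 0\{b} | (0 + 0)\{a,c} ⊢ deadlocked
Partition-refinement fixed point:
  B0 = {u0, v1}
  B1 = {u1, v2}
  B2 = {v0}
u0 ∈ B0, v0 ∈ B2 → different blocks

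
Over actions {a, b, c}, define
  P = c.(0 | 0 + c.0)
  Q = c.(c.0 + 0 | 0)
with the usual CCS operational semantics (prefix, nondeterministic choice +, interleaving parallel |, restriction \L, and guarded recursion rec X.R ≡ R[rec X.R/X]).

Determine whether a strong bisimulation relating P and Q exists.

bisimilar

Reachable graph of P (3 states):
  s0 = c.(0 | 0 + c.0) ⊢ -c-> s1
  s1 = 0 | 0 + c.0 ⊢ -c-> s2
  s2 = 0 ⊢ (no moves)
Reachable graph of Q (3 states):
  t0 = c.(c.0 + 0 | 0) ⊢ -c-> t1
  t1 = c.0 + 0 | 0 ⊢ -c-> t2
  t2 = 0 ⊢ (no moves)
Coarsest stable partition (strong bisimilarity classes):
  B0 = {s0, t0}
  B1 = {s1, t1}
  B2 = {s2, t2}
s0 ∈ B0, t0 ∈ B0 → same block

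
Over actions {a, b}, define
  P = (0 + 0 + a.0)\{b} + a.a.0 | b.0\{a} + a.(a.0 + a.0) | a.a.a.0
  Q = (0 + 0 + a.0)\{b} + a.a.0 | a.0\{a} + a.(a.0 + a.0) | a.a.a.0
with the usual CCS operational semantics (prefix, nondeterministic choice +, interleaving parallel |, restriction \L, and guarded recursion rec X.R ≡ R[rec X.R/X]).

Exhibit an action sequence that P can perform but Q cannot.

b

Reachable graph of P (18 states):
  u0 = (0 + 0 + a.0)\{b} + a.a.0 | b.0\{a} + a.(a.0 + a.0) | a.a.a.0 has moves —a→ u1, —a→ u2, —a→ u3, —a→ u4, —b→ u5
  u1 = (a.0 + a.0) | a.a.a.0 has moves —a→ u6, —a→ u7
  u2 = 0\{b} has moves deadlocked
  u3 = a.(a.0 + a.0) | a.a.0 has moves —a→ u6, —a→ u8
  u4 = a.0 | b.0\{a} has moves —a→ u9, —b→ u10
  u5 = a.a.0 | 0\{a} has moves —a→ u10
  u6 = (a.0 + a.0) | a.a.0 has moves —a→ u11, —a→ u12
  u7 = 0 | a.a.a.0 has moves —a→ u12
  u8 = a.(a.0 + a.0) | a.0 has moves —a→ u11, —a→ u13
  u9 = 0 | b.0\{a} has moves —b→ u14
  u10 = a.0 | 0\{a} has moves —a→ u14
  u11 = (a.0 + a.0) | a.0 has moves —a→ u15, —a→ u16
  u12 = 0 | a.a.0 has moves —a→ u16
  u13 = a.(a.0 + a.0) | 0 has moves —a→ u15
  u14 = 0 | 0\{a} has moves deadlocked
  u15 = (a.0 + a.0) | 0 has moves —a→ u17
  u16 = 0 | a.0 has moves —a→ u17
  u17 = 0 | 0 has moves deadlocked
Reachable graph of Q (18 states):
  v0 = (0 + 0 + a.0)\{b} + a.a.0 | a.0\{a} + a.(a.0 + a.0) | a.a.a.0 has moves —a→ v1, —a→ v2, —a→ v3, —a→ v4, —a→ v5
  v1 = (a.0 + a.0) | a.a.a.0 has moves —a→ v6, —a→ v7
  v2 = 0\{b} has moves deadlocked
  v3 = a.(a.0 + a.0) | a.a.0 has moves —a→ v6, —a→ v8
  v4 = a.0 | a.0\{a} has moves —a→ v10, —a→ v9
  v5 = a.a.0 | 0\{a} has moves —a→ v10
  v6 = (a.0 + a.0) | a.a.0 has moves —a→ v11, —a→ v12
  v7 = 0 | a.a.a.0 has moves —a→ v12
  v8 = a.(a.0 + a.0) | a.0 has moves —a→ v11, —a→ v13
  v9 = 0 | a.0\{a} has moves —a→ v14
  v10 = a.0 | 0\{a} has moves —a→ v14
  v11 = (a.0 + a.0) | a.0 has moves —a→ v15, —a→ v16
  v12 = 0 | a.a.0 has moves —a→ v16
  v13 = a.(a.0 + a.0) | 0 has moves —a→ v15
  v14 = 0 | 0\{a} has moves deadlocked
  v15 = (a.0 + a.0) | 0 has moves —a→ v17
  v16 = 0 | a.0 has moves —a→ v17
  v17 = 0 | 0 has moves deadlocked
Trace ⟨b⟩ through P, begin at {u0}:
  after b @ step 1: {u5}
  P completes σ.
Trace ⟨b⟩ through Q, begin at {v0}:
  after b @ step 1: ∅ (Q stuck)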